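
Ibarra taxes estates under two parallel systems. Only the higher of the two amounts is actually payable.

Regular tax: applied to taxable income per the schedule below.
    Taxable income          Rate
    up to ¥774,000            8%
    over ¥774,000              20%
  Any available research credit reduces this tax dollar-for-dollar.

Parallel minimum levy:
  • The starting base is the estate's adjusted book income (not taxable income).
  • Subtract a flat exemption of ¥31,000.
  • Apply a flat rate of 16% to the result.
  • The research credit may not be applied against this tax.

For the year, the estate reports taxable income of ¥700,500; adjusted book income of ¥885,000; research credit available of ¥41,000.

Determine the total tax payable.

Parallel minimum levy:
  Base (adjusted book income): ¥885,000
  Less exemption ¥31,000 → base ¥854,000
  ¥854,000 × 16% = ¥136,640

Regular tax:
  ¥700,500 × 8% = ¥56,040
  Less research credit ¥41,000 → ¥15,040

¥136,640 > ¥15,040, so the parallel minimum levy is the binding amount.

¥136,640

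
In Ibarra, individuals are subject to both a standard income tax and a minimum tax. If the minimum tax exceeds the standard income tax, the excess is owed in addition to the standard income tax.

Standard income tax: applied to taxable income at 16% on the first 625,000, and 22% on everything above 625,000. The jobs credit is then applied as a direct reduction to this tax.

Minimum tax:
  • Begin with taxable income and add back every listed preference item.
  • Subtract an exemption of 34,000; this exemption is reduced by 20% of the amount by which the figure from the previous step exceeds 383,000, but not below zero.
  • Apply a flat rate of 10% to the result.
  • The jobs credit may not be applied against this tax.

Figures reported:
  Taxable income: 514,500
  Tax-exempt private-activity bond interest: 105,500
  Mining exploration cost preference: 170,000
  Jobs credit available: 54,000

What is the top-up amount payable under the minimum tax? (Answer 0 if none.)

Minimum tax:
  Adjusted income: 514,500 + 105,500 + 170,000 = 790,000
  Exemption: 20% × (790,000 − 383,000) = 81,400 ≥ 34,000, so the exemption is fully phased out
  Base: 790,000 − 0 = 790,000
  790,000 × 10% = 79,000

Standard income tax:
  514,500 × 16% = 82,320
  Less jobs credit 54,000 → 28,320

Excess of minimum tax over standard income tax: 79,000 − 28,320 = 50,680.

50,680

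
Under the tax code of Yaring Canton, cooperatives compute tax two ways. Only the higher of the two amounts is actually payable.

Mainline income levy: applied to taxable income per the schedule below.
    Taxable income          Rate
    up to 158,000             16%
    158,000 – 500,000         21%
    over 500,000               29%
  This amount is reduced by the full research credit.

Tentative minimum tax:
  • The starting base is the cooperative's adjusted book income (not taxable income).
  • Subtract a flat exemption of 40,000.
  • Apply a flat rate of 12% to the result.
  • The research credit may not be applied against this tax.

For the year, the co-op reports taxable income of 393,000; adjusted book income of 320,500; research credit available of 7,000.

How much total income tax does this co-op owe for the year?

Tentative minimum tax:
  Base (adjusted book income): 320,500
  Less exemption 40,000 → base 280,500
  280,500 × 12% = 33,660

Mainline income levy:
  158,000 × 16% = 25,280
  235,000 × 21% = 49,350
  → 74,630
  Less research credit 7,000 → 67,630

67,630 > 33,660, so the mainline income levy governs.

67,630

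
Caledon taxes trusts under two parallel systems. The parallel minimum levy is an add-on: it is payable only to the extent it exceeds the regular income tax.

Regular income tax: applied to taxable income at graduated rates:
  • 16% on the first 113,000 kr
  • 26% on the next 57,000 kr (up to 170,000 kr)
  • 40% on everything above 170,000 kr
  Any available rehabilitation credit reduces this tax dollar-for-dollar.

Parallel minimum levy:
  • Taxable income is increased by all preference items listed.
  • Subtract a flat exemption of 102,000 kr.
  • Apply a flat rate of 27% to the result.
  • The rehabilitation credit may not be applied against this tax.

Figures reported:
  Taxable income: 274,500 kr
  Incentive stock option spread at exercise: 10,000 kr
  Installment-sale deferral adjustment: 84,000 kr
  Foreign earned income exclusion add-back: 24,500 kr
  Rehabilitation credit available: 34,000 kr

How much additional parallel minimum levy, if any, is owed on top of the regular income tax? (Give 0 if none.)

Parallel minimum levy:
  Adjusted income: 274,500 kr + 10,000 kr + 84,000 kr + 24,500 kr = 393,000 kr
  Less exemption 102,000 kr → base 291,000 kr
  291,000 kr × 27% = 78,570 kr

Regular income tax:
  113,000 kr × 16% = 18,080 kr
  57,000 kr × 26% = 14,820 kr
  104,500 kr × 40% = 41,800 kr
  → 74,700 kr
  Less rehabilitation credit 34,000 kr → 40,700 kr

Excess of parallel minimum levy over regular income tax: 78,570 kr − 40,700 kr = 37,870 kr.

37,870 kr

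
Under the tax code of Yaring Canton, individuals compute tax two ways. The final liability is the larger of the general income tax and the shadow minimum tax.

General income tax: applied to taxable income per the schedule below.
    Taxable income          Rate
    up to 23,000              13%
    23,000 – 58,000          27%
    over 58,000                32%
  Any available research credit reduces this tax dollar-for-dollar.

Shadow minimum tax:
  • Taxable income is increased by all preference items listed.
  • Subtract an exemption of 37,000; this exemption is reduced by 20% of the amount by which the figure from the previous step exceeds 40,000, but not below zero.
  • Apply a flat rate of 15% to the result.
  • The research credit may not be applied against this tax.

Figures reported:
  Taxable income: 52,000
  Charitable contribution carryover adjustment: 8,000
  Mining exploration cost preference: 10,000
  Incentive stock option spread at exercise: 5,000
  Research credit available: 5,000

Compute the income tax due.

Shadow minimum tax:
  Adjusted income: 52,000 + 8,000 + 10,000 + 5,000 = 75,000
  Exemption: 37,000 − 20% × (75,000 − 40,000) = 37,000 − 7,000 = 30,000
  Base: 75,000 − 30,000 = 45,000
  45,000 × 15% = 6,750

General income tax:
  23,000 × 13% = 2,990
  29,000 × 27% = 7,830
  → 10,820
  Less research credit 5,000 → 5,820

6,750 > 5,820, so the shadow minimum tax is the binding amount.

6,750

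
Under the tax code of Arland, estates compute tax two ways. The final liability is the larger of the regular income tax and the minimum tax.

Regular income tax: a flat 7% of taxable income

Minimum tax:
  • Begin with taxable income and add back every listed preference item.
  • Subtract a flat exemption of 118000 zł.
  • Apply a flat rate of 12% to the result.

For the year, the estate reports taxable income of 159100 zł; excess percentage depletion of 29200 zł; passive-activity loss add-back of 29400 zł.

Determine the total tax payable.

Minimum tax:
  Adjusted income: 159100 zł + 29200 zł + 29400 zł = 217700 zł
  Less exemption 118000 zł → base 99700 zł
  99700 zł × 12% = 11964 zł

Regular income tax:
  159100 zł × 7% = 11137 zł

11964 zł > 11137 zł, so the minimum tax is the binding amount.

11964 zł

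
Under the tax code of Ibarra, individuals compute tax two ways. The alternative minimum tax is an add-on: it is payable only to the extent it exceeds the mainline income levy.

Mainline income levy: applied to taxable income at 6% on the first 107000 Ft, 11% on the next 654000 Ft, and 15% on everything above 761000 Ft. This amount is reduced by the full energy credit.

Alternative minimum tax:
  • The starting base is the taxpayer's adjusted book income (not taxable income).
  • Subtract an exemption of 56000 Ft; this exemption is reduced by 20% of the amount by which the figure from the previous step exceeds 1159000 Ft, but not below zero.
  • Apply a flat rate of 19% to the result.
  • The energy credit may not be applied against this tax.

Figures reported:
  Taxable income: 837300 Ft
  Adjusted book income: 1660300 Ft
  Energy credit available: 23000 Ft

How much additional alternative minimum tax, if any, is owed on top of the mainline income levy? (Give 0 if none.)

248652 Ft

Mainline income levy:
  107000 Ft × 6% = 6420 Ft
  654000 Ft × 11% = 71940 Ft
  76300 Ft × 15% = 11445 Ft
  → 89805 Ft
  Less energy credit 23000 Ft → 66805 Ft

Alternative minimum tax:
  Base (adjusted book income): 1660300 Ft
  Exemption: 20% × (1660300 Ft − 1159000 Ft) = 100260 Ft ≥ 56000 Ft, so the exemption is fully phased out
  Base: 1660300 Ft − 0 Ft = 1660300 Ft
  1660300 Ft × 19% = 315457 Ft

Excess of alternative minimum tax over mainline income levy: 315457 Ft − 66805 Ft = 248652 Ft.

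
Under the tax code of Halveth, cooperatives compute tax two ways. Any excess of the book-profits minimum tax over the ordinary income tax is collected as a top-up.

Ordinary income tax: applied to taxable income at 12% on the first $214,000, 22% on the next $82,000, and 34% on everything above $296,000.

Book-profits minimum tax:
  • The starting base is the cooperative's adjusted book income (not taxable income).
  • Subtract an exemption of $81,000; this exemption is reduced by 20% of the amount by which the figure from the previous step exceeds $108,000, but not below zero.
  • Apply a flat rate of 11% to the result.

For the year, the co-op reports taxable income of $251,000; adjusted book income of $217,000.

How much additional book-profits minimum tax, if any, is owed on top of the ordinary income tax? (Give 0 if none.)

Book-profits minimum tax:
  Base (adjusted book income): $217,000
  Exemption: $81,000 − 20% × ($217,000 − $108,000) = $81,000 − $21,800 = $59,200
  Base: $217,000 − $59,200 = $157,800
  $157,800 × 11% = $17,358

Ordinary income tax:
  $214,000 × 12% = $25,680
  $37,000 × 22% = $8,140
  → $33,820

$17,358 ≤ $33,820, so no add-on is due.

$0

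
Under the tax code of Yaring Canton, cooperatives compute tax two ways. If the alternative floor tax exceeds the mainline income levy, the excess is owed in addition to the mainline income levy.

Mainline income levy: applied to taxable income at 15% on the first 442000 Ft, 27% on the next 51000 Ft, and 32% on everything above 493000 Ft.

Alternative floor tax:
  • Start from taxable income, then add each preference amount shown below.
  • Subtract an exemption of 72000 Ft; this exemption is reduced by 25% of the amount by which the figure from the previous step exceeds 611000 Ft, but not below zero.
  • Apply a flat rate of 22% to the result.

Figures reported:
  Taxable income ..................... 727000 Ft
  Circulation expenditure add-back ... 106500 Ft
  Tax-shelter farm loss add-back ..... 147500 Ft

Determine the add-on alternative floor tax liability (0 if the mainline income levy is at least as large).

Mainline income levy:
  442000 Ft × 15% = 66300 Ft
  51000 Ft × 27% = 13770 Ft
  234000 Ft × 32% = 74880 Ft
  → 154950 Ft

Alternative floor tax:
  Adjusted income: 727000 Ft + 106500 Ft + 147500 Ft = 981000 Ft
  Exemption: 25% × (981000 Ft − 611000 Ft) = 92500 Ft ≥ 72000 Ft, so the exemption is fully phased out
  Base: 981000 Ft − 0 Ft = 981000 Ft
  981000 Ft × 22% = 215820 Ft

Excess of alternative floor tax over mainline income levy: 215820 Ft − 154950 Ft = 60870 Ft.

60870 Ft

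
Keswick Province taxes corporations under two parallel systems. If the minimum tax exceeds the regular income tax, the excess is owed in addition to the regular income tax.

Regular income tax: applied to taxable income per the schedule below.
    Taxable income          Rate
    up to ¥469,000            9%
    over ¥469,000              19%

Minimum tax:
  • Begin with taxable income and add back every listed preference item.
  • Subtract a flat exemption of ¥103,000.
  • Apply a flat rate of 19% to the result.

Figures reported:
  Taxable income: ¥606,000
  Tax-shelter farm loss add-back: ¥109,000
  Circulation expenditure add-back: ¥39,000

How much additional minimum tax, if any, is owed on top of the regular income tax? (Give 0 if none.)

¥55,450

Minimum tax:
  Adjusted income: ¥606,000 + ¥109,000 + ¥39,000 = ¥754,000
  Less exemption ¥103,000 → base ¥651,000
  ¥651,000 × 19% = ¥123,690

Regular income tax:
  ¥469,000 × 9% = ¥42,210
  ¥137,000 × 19% = ¥26,030
  → ¥68,240

Excess of minimum tax over regular income tax: ¥123,690 − ¥68,240 = ¥55,450.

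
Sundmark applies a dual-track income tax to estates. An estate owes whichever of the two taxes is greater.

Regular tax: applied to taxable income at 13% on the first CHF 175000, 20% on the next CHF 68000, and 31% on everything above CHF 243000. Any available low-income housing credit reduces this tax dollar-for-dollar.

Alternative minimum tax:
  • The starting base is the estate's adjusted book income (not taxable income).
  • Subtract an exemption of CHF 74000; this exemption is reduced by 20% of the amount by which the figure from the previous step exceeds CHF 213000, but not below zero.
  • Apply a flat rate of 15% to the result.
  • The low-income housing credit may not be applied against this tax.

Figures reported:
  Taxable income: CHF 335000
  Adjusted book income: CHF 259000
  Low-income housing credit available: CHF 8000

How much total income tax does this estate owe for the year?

Alternative minimum tax:
  Base (adjusted book income): CHF 259000
  Exemption: CHF 74000 − 20% × (CHF 259000 − CHF 213000) = CHF 74000 − CHF 9200 = CHF 64800
  Base: CHF 259000 − CHF 64800 = CHF 194200
  CHF 194200 × 15% = CHF 29130

Regular tax:
  CHF 175000 × 13% = CHF 22750
  CHF 68000 × 20% = CHF 13600
  CHF 92000 × 31% = CHF 28520
  → CHF 64870
  Less low-income housing credit CHF 8000 → CHF 56870

CHF 56870 > CHF 29130, so the regular tax governs.

CHF 56870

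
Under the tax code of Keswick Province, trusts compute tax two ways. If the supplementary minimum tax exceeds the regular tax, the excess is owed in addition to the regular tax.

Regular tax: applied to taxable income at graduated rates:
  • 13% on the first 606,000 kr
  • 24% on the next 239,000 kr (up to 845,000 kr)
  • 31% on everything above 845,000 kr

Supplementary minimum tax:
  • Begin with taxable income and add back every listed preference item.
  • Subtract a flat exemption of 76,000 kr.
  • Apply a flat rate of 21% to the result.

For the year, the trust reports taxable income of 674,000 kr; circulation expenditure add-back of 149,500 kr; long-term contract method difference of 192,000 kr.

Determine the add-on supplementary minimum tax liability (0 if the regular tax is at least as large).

102,195 kr

Regular tax:
  606,000 kr × 13% = 78,780 kr
  68,000 kr × 24% = 16,320 kr
  → 95,100 kr

Supplementary minimum tax:
  Adjusted income: 674,000 kr + 149,500 kr + 192,000 kr = 1,015,500 kr
  Less exemption 76,000 kr → base 939,500 kr
  939,500 kr × 21% = 197,295 kr

Excess of supplementary minimum tax over regular tax: 197,295 kr − 95,100 kr = 102,195 kr.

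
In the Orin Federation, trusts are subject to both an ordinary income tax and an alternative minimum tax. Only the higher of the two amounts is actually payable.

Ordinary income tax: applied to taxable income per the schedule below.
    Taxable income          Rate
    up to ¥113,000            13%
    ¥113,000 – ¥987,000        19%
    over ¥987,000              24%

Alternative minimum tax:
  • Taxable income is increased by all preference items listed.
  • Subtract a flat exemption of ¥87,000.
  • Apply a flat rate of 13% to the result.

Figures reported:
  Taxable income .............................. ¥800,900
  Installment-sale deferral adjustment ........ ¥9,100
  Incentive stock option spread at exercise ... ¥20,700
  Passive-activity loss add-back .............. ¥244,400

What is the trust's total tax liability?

Ordinary income tax:
  ¥113,000 × 13% = ¥14,690
  ¥687,900 × 19% = ¥130,701
  → ¥145,391

Alternative minimum tax:
  Adjusted income: ¥800,900 + ¥9,100 + ¥20,700 + ¥244,400 = ¥1,075,100
  Less exemption ¥87,000 → base ¥988,100
  ¥988,100 × 13% = ¥128,453

¥145,391 > ¥128,453, so the ordinary income tax governs.

¥145,391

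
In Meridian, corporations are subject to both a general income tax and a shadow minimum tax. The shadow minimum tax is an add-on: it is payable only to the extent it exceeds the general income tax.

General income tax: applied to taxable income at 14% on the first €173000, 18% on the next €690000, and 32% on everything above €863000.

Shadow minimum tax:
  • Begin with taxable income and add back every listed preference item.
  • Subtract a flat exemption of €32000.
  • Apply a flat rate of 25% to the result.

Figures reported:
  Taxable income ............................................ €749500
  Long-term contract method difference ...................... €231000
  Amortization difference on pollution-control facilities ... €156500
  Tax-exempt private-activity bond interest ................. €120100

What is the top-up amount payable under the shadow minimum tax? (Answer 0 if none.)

General income tax:
  €173000 × 14% = €24220
  €576500 × 18% = €103770
  → €127990

Shadow minimum tax:
  Adjusted income: €749500 + €231000 + €156500 + €120100 = €1257100
  Less exemption €32000 → base €1225100
  €1225100 × 25% = €306275

Excess of shadow minimum tax over general income tax: €306275 − €127990 = €178285.

€178285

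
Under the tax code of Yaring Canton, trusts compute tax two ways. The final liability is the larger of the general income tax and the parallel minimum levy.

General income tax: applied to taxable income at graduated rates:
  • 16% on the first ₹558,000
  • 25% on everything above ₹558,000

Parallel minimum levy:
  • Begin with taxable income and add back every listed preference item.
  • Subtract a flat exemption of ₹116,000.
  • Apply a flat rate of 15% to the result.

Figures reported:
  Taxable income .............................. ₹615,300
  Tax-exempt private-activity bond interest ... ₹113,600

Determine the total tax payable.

₹103,605

General income tax:
  ₹558,000 × 16% = ₹89,280
  ₹57,300 × 25% = ₹14,325
  → ₹103,605

Parallel minimum levy:
  Adjusted income: ₹615,300 + ₹113,600 = ₹728,900
  Less exemption ₹116,000 → base ₹612,900
  ₹612,900 × 15% = ₹91,935

₹103,605 > ₹91,935, so the general income tax governs.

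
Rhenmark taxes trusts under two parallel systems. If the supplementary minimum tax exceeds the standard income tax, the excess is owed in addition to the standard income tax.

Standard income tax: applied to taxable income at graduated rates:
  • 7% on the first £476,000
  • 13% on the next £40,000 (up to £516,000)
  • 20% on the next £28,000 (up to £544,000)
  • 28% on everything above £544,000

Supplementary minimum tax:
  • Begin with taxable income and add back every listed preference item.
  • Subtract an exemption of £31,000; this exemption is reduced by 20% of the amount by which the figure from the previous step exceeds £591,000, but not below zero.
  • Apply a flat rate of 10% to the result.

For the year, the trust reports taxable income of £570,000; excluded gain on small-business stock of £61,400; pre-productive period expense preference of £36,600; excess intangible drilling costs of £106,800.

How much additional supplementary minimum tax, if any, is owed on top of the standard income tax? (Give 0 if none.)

£26,080

Standard income tax:
  £476,000 × 7% = £33,320
  £40,000 × 13% = £5,200
  £28,000 × 20% = £5,600
  £26,000 × 28% = £7,280
  → £51,400

Supplementary minimum tax:
  Adjusted income: £570,000 + £61,400 + £36,600 + £106,800 = £774,800
  Exemption: 20% × (£774,800 − £591,000) = £36,760 ≥ £31,000, so the exemption is fully phased out
  Base: £774,800 − £0 = £774,800
  £774,800 × 10% = £77,480

Excess of supplementary minimum tax over standard income tax: £77,480 − £51,400 = £26,080.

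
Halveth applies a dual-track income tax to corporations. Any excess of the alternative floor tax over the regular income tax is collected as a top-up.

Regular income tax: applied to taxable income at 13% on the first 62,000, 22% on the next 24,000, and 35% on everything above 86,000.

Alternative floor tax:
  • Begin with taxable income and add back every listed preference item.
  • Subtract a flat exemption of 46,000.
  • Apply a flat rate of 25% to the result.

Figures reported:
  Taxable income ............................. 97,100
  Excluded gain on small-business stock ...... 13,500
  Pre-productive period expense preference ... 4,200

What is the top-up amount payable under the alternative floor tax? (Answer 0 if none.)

Regular income tax:
  62,000 × 13% = 8,060
  24,000 × 22% = 5,280
  11,100 × 35% = 3,885
  → 17,225

Alternative floor tax:
  Adjusted income: 97,100 + 13,500 + 4,200 = 114,800
  Less exemption 46,000 → base 68,800
  68,800 × 25% = 17,200

17,200 ≤ 17,225, so no add-on is due.

0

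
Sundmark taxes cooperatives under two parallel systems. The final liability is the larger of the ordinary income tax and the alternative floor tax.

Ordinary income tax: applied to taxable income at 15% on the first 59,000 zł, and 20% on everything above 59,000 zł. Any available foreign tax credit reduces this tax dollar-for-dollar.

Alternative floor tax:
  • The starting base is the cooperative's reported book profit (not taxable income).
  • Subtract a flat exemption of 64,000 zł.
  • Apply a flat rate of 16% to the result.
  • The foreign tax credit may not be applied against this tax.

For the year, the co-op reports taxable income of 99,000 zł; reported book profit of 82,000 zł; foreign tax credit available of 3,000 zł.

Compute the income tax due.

Ordinary income tax:
  59,000 zł × 15% = 8,850 zł
  40,000 zł × 20% = 8,000 zł
  → 16,850 zł
  Less foreign tax credit 3,000 zł → 13,850 zł

Alternative floor tax:
  Base (reported book profit): 82,000 zł
  Less exemption 64,000 zł → base 18,000 zł
  18,000 zł × 16% = 2,880 zł

13,850 zł > 2,880 zł, so the ordinary income tax governs.

13,850 zł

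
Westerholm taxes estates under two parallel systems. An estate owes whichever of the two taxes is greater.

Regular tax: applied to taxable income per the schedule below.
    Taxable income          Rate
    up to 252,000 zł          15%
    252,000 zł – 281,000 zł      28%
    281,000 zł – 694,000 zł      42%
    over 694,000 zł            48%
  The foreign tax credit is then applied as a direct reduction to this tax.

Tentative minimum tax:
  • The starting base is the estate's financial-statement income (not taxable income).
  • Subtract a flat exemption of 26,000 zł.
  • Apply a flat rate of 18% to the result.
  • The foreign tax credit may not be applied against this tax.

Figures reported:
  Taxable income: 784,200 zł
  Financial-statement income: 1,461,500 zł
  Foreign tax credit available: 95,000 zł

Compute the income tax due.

Tentative minimum tax:
  Base (financial-statement income): 1,461,500 zł
  Less exemption 26,000 zł → base 1,435,500 zł
  1,435,500 zł × 18% = 258,390 zł

Regular tax:
  252,000 zł × 15% = 37,800 zł
  29,000 zł × 28% = 8,120 zł
  413,000 zł × 42% = 173,460 zł
  90,200 zł × 48% = 43,296 zł
  → 262,676 zł
  Less foreign tax credit 95,000 zł → 167,676 zł

258,390 zł > 167,676 zł, so the tentative minimum tax is the binding amount.

258,390 zł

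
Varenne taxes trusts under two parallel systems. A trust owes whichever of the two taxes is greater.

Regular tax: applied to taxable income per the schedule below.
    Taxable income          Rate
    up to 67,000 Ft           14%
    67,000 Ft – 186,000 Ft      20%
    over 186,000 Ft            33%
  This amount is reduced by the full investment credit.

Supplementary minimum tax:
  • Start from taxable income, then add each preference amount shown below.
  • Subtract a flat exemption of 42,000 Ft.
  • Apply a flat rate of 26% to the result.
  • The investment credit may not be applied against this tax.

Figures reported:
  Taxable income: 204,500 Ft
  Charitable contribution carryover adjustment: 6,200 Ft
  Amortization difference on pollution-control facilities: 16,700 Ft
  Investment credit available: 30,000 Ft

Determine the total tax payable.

Supplementary minimum tax:
  Adjusted income: 204,500 Ft + 6,200 Ft + 16,700 Ft = 227,400 Ft
  Less exemption 42,000 Ft → base 185,400 Ft
  185,400 Ft × 26% = 48,204 Ft

Regular tax:
  67,000 Ft × 14% = 9,380 Ft
  119,000 Ft × 20% = 23,800 Ft
  18,500 Ft × 33% = 6,105 Ft
  → 39,285 Ft
  Less investment credit 30,000 Ft → 9,285 Ft

48,204 Ft > 9,285 Ft, so the supplementary minimum tax is the binding amount.

48,204 Ft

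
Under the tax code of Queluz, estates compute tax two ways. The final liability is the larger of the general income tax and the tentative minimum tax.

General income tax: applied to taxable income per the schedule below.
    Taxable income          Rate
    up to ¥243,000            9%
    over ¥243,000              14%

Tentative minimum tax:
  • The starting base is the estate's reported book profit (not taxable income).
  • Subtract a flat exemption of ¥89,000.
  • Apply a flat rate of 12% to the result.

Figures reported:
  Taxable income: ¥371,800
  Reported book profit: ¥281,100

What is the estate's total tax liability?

General income tax:
  ¥243,000 × 9% = ¥21,870
  ¥128,800 × 14% = ¥18,032
  → ¥39,902

Tentative minimum tax:
  Base (reported book profit): ¥281,100
  Less exemption ¥89,000 → base ¥192,100
  ¥192,100 × 12% = ¥23,052

¥39,902 > ¥23,052, so the general income tax governs.

¥39,902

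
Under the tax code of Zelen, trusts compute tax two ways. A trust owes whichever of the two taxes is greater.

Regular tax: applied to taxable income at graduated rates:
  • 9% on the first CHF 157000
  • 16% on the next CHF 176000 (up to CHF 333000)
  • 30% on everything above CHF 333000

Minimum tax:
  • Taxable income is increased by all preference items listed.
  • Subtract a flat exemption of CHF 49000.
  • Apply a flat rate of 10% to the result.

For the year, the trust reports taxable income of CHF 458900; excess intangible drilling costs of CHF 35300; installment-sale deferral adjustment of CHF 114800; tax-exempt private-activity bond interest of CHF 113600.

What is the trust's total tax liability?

Minimum tax:
  Adjusted income: CHF 458900 + CHF 35300 + CHF 114800 + CHF 113600 = CHF 722600
  Less exemption CHF 49000 → base CHF 673600
  CHF 673600 × 10% = CHF 67360

Regular tax:
  CHF 157000 × 9% = CHF 14130
  CHF 176000 × 16% = CHF 28160
  CHF 125900 × 30% = CHF 37770
  → CHF 80060

CHF 80060 > CHF 67360, so the regular tax governs.

CHF 80060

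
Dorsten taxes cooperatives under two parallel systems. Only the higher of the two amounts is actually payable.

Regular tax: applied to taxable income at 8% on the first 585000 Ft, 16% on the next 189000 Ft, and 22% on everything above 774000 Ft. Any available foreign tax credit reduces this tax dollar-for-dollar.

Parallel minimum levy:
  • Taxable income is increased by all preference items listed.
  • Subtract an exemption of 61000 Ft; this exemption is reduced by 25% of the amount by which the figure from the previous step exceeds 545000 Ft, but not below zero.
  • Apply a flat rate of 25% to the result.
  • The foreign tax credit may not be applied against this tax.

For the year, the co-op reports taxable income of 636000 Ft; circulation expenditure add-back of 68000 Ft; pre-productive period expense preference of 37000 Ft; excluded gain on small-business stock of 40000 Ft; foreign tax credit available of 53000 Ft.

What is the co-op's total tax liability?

194750 Ft

Regular tax:
  585000 Ft × 8% = 46800 Ft
  51000 Ft × 16% = 8160 Ft
  → 54960 Ft
  Less foreign tax credit 53000 Ft → 1960 Ft

Parallel minimum levy:
  Adjusted income: 636000 Ft + 68000 Ft + 37000 Ft + 40000 Ft = 781000 Ft
  Exemption: 61000 Ft − 25% × (781000 Ft − 545000 Ft) = 61000 Ft − 59000 Ft = 2000 Ft
  Base: 781000 Ft − 2000 Ft = 779000 Ft
  779000 Ft × 25% = 194750 Ft

194750 Ft > 1960 Ft, so the parallel minimum levy is the binding amount.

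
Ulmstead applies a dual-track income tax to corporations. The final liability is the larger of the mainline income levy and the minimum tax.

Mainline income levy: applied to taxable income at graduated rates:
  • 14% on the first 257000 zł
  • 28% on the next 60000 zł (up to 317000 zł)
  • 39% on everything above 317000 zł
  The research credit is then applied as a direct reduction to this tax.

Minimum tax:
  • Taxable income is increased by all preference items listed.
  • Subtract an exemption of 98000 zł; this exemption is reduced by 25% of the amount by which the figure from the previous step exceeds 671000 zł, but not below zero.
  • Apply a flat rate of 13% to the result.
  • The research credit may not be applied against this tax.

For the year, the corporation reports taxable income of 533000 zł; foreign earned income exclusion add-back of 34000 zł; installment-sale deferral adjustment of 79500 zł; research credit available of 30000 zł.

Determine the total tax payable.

107020 zł

Mainline income levy:
  257000 zł × 14% = 35980 zł
  60000 zł × 28% = 16800 zł
  216000 zł × 39% = 84240 zł
  → 137020 zł
  Less research credit 30000 zł → 107020 zł

Minimum tax:
  Adjusted income: 533000 zł + 34000 zł + 79500 zł = 646500 zł
  Exemption: 646500 zł ≤ 671000 zł, so full 98000 zł applies
  Base: 646500 zł − 98000 zł = 548500 zł
  548500 zł × 13% = 71305 zł

107020 zł > 71305 zł, so the mainline income levy governs.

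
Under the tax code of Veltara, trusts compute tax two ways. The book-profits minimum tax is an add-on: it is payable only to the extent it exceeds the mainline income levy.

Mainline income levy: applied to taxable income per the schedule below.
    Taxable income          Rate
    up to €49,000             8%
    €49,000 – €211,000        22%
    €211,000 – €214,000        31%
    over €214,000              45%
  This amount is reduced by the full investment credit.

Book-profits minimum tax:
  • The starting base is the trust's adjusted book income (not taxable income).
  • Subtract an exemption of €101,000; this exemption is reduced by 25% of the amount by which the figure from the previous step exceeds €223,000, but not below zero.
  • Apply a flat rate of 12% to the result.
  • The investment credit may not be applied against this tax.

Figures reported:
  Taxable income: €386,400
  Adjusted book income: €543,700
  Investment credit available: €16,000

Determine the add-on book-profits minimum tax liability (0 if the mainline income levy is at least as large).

Mainline income levy:
  €49,000 × 8% = €3,920
  €162,000 × 22% = €35,640
  €3,000 × 31% = €930
  €172,400 × 45% = €77,580
  → €118,070
  Less investment credit €16,000 → €102,070

Book-profits minimum tax:
  Base (adjusted book income): €543,700
  Exemption: €101,000 − 25% × (€543,700 − €223,000) = €101,000 − €80,175 = €20,825
  Base: €543,700 − €20,825 = €522,875
  €522,875 × 12% = €62,745

€62,745 ≤ €102,070, so no add-on is due.

€0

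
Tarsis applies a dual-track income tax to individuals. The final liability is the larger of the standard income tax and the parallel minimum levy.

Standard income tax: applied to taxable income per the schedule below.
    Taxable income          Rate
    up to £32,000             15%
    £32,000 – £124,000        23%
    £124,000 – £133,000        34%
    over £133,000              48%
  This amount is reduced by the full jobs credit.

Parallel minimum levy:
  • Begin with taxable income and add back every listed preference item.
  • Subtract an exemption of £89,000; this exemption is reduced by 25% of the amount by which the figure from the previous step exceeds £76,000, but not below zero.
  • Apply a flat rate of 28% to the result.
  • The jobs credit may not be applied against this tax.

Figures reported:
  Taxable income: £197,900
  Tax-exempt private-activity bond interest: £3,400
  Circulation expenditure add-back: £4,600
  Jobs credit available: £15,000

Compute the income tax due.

£45,172

Parallel minimum levy:
  Adjusted income: £197,900 + £3,400 + £4,600 = £205,900
  Exemption: £89,000 − 25% × (£205,900 − £76,000) = £89,000 − £32,475 = £56,525
  Base: £205,900 − £56,525 = £149,375
  £149,375 × 28% = £41,825

Standard income tax:
  £32,000 × 15% = £4,800
  £92,000 × 23% = £21,160
  £9,000 × 34% = £3,060
  £64,900 × 48% = £31,152
  → £60,172
  Less jobs credit £15,000 → £45,172

£45,172 > £41,825, so the standard income tax governs.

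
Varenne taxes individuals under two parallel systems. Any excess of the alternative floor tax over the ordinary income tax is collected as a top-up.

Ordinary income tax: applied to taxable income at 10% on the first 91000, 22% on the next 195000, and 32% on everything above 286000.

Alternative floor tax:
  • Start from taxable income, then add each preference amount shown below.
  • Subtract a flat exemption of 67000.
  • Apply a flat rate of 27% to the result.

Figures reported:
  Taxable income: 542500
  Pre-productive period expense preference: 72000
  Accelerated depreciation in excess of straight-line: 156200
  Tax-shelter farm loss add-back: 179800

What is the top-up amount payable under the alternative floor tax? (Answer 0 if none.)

Ordinary income tax:
  91000 × 10% = 9100
  195000 × 22% = 42900
  256500 × 32% = 82080
  → 134080

Alternative floor tax:
  Adjusted income: 542500 + 72000 + 156200 + 179800 = 950500
  Less exemption 67000 → base 883500
  883500 × 27% = 238545

Excess of alternative floor tax over ordinary income tax: 238545 − 134080 = 104465.

104465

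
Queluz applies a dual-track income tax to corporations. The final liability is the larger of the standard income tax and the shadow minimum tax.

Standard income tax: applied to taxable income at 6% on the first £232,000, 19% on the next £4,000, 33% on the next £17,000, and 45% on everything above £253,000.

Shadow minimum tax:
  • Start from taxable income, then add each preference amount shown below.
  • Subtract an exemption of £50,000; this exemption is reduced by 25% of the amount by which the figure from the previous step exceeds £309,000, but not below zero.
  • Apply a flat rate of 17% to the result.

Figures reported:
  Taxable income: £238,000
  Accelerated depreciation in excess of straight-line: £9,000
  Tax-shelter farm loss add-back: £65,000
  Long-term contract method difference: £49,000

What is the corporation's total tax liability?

£55,080

Standard income tax:
  £232,000 × 6% = £13,920
  £4,000 × 19% = £760
  £2,000 × 33% = £660
  → £15,340

Shadow minimum tax:
  Adjusted income: £238,000 + £9,000 + £65,000 + £49,000 = £361,000
  Exemption: £50,000 − 25% × (£361,000 − £309,000) = £50,000 − £13,000 = £37,000
  Base: £361,000 − £37,000 = £324,000
  £324,000 × 17% = £55,080

£55,080 > £15,340, so the shadow minimum tax is the binding amount.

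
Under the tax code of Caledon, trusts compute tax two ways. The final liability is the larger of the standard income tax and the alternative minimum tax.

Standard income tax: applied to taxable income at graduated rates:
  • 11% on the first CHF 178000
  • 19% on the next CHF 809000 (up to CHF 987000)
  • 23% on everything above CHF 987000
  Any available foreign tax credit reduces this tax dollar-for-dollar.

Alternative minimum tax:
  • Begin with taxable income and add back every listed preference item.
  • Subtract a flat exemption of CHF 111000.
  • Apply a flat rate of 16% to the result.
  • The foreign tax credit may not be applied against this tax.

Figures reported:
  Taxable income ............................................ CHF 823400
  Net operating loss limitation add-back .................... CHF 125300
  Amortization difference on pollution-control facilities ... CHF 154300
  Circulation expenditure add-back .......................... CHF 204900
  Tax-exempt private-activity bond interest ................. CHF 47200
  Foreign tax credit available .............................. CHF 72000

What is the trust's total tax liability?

Alternative minimum tax:
  Adjusted income: CHF 823400 + CHF 125300 + CHF 154300 + CHF 204900 + CHF 47200 = CHF 1355100
  Less exemption CHF 111000 → base CHF 1244100
  CHF 1244100 × 16% = CHF 199056

Standard income tax:
  CHF 178000 × 11% = CHF 19580
  CHF 645400 × 19% = CHF 122626
  → CHF 142206
  Less foreign tax credit CHF 72000 → CHF 70206

CHF 199056 > CHF 70206, so the alternative minimum tax is the binding amount.

CHF 199056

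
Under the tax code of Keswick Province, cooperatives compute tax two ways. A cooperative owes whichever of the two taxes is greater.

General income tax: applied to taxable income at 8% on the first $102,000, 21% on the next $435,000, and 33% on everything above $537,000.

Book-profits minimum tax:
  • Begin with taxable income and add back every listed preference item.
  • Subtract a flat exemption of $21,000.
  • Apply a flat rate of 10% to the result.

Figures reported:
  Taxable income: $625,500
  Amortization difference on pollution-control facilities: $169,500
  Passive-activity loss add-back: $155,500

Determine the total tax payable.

Book-profits minimum tax:
  Adjusted income: $625,500 + $169,500 + $155,500 = $950,500
  Less exemption $21,000 → base $929,500
  $929,500 × 10% = $92,950

General income tax:
  $102,000 × 8% = $8,160
  $435,000 × 21% = $91,350
  $88,500 × 33% = $29,205
  → $128,715

$128,715 > $92,950, so the general income tax governs.

$128,715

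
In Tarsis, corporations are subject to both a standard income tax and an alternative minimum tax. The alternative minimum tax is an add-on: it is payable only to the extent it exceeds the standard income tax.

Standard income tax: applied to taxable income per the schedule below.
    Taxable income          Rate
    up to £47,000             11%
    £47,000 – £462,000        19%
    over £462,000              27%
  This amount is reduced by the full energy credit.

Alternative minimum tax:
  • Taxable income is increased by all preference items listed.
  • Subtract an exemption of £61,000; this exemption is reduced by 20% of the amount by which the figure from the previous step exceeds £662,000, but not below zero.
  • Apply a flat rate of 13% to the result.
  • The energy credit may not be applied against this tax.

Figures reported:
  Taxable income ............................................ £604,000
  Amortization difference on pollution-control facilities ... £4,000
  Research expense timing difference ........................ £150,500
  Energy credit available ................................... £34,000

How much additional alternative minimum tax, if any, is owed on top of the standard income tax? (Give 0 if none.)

£4,824

Standard income tax:
  £47,000 × 11% = £5,170
  £415,000 × 19% = £78,850
  £142,000 × 27% = £38,340
  → £122,360
  Less energy credit £34,000 → £88,360

Alternative minimum tax:
  Adjusted income: £604,000 + £4,000 + £150,500 = £758,500
  Exemption: £61,000 − 20% × (£758,500 − £662,000) = £61,000 − £19,300 = £41,700
  Base: £758,500 − £41,700 = £716,800
  £716,800 × 13% = £93,184

Excess of alternative minimum tax over standard income tax: £93,184 − £88,360 = £4,824.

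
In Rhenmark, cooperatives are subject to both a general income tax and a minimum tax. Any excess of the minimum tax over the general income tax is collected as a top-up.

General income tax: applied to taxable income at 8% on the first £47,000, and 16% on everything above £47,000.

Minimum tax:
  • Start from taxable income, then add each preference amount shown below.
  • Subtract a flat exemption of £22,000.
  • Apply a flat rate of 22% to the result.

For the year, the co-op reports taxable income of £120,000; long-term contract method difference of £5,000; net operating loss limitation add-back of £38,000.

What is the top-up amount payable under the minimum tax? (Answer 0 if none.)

Minimum tax:
  Adjusted income: £120,000 + £5,000 + £38,000 = £163,000
  Less exemption £22,000 → base £141,000
  £141,000 × 22% = £31,020

General income tax:
  £47,000 × 8% = £3,760
  £73,000 × 16% = £11,680
  → £15,440

Excess of minimum tax over general income tax: £31,020 − £15,440 = £15,580.

£15,580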